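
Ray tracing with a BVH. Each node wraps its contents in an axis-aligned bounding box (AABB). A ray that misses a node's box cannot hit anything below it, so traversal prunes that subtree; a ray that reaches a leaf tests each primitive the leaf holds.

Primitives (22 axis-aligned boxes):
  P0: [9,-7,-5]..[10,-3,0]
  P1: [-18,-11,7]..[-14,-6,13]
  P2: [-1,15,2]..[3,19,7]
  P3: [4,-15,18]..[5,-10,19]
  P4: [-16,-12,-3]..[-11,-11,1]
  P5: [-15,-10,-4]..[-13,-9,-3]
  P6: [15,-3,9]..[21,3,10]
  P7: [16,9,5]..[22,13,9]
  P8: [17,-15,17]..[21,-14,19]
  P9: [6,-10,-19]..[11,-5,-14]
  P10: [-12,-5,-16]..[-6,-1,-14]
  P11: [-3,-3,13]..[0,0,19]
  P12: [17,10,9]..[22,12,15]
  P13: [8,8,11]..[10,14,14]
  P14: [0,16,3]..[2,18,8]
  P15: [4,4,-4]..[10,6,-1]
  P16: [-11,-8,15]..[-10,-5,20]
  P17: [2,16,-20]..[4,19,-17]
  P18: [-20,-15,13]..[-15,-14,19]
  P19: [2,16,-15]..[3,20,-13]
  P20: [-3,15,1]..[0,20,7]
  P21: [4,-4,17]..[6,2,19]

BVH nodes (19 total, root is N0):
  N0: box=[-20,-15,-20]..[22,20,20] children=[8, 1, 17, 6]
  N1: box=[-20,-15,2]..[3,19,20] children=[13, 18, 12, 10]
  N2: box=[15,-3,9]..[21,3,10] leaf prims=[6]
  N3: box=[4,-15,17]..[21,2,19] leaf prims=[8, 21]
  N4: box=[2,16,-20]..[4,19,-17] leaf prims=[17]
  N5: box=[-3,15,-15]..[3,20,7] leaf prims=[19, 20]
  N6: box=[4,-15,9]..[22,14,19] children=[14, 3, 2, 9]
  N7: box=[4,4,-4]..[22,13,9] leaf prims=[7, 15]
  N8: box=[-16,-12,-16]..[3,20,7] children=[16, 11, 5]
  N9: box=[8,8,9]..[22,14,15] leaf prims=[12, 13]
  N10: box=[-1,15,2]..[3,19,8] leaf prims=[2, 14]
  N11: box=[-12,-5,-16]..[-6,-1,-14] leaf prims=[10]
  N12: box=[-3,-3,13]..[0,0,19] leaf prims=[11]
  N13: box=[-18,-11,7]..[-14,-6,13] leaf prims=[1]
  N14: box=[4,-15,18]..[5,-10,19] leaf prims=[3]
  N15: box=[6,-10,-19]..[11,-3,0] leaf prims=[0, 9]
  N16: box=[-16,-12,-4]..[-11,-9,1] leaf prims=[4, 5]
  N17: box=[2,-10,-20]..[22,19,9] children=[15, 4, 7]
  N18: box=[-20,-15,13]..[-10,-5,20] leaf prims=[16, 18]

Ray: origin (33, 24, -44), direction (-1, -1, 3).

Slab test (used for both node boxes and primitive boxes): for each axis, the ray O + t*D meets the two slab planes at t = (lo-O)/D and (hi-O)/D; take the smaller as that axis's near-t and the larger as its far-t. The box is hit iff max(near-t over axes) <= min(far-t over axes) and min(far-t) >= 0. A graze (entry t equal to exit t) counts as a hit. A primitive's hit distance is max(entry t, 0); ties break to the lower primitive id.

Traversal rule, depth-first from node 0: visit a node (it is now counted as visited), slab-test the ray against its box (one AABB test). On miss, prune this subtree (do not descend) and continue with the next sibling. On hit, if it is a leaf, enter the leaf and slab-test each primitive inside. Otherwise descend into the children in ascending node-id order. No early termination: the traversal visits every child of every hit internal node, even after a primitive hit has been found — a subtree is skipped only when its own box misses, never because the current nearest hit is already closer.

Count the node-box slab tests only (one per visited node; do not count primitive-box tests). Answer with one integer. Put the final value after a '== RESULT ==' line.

Traverse from the root:
N0 x:[11,53] y:[4,39] z:[8,64/3] -> hit [11,64/3], descend [1, 6, 8, 17]
  N1 x:[30,53] y:[5,39] z:[46/3,64/3] -> miss, prune
  N6 x:[11,29] y:[10,39] z:[53/3,21] -> hit [53/3,21], descend [2, 3, 9, 14]
    N2 x:[12,18] y:[21,27] z:[53/3,18] -> miss, prune
    N3 x:[12,29] y:[22,39] z:[61/3,21] -> miss, prune
    N9 x:[11,25] y:[10,16] z:[53/3,59/3] -> miss, prune
    N14 x:[28,29] y:[34,39] z:[62/3,21] -> miss, prune
  N8 x:[30,49] y:[4,36] z:[28/3,17] -> miss, prune
  N17 x:[11,31] y:[5,34] z:[8,53/3] -> hit [11,53/3], descend [4, 7, 15]
    N4 x:[29,31] y:[5,8] z:[8,9] -> miss, prune
    N7 x:[11,29] y:[11,20] z:[40/3,53/3] -> hit [40/3,53/3] leaf, test {P7(miss), P15(miss)}
    N15 x:[22,27] y:[27,34] z:[25/3,44/3] -> miss, prune

Visited [0, 1, 6, 2, 3, 9, 14, 8, 17, 4, 7, 15]. Tests: 12 box, 1 leaf. Nearest: miss.

== RESULT ==
12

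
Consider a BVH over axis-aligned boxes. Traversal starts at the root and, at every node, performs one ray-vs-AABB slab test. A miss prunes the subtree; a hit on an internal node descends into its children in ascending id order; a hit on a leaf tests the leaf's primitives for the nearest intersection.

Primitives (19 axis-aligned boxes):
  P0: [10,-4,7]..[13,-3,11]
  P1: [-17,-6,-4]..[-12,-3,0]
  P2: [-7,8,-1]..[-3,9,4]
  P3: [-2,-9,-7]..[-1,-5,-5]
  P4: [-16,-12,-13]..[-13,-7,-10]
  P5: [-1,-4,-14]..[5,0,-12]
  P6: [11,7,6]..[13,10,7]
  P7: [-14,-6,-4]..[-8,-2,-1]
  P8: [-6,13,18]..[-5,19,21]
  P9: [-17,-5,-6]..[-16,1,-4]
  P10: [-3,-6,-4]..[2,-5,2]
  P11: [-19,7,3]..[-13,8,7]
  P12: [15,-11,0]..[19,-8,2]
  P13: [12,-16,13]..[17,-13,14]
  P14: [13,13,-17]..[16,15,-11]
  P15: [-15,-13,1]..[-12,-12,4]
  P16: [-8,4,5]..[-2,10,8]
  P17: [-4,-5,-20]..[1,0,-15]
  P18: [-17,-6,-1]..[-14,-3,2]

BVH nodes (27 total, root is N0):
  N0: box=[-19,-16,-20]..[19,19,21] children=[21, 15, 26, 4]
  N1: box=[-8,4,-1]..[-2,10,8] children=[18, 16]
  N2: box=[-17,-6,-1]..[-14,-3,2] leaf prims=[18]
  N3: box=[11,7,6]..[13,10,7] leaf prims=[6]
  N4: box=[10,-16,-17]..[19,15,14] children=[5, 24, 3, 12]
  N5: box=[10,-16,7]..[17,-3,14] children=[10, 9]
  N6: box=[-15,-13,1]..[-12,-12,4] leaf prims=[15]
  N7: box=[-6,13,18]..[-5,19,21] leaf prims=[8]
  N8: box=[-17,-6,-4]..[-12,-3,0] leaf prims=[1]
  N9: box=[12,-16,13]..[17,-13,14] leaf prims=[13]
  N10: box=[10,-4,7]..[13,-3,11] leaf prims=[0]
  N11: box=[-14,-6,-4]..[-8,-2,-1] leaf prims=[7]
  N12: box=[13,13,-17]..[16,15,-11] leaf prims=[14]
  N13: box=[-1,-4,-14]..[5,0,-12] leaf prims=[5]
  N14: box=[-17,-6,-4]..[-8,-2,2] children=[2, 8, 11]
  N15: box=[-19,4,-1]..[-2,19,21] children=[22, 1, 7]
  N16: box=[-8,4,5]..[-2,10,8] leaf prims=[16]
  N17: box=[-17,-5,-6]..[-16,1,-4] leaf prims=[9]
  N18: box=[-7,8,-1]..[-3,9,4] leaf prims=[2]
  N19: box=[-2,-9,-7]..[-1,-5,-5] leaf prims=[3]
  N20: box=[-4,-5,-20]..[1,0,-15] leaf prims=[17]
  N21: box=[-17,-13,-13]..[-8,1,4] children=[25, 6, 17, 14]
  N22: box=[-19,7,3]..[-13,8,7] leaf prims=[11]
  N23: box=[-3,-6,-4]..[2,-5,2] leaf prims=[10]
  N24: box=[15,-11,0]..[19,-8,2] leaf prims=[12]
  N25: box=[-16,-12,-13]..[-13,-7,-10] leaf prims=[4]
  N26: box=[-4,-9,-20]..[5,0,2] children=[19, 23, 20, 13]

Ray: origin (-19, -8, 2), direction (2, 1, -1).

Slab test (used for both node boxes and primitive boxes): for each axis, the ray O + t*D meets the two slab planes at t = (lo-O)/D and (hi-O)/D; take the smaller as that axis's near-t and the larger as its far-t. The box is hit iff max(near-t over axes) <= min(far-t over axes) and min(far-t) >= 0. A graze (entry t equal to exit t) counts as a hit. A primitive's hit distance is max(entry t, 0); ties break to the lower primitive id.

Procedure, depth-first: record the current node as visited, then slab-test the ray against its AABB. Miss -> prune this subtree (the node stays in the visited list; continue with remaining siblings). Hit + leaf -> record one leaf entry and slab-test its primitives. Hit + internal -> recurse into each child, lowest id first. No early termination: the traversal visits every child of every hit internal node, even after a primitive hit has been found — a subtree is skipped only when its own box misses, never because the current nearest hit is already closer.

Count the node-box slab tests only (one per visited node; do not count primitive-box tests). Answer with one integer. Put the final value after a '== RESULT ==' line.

Trace the traversal:
N0 x:[0,19] y:[-8,27] z:[-19,22] -> hit [0,19], descend [4, 15, 21, 26]
  N4 x:[29/2,19] y:[-8,23] z:[-12,19] -> hit [29/2,19], descend [3, 5, 12, 24]
    N3 x:[15,16] y:[15,18] z:[-5,-4] -> miss, prune
    N5 x:[29/2,18] y:[-8,5] z:[-12,-5] -> miss, prune
    N12 x:[16,35/2] y:[21,23] z:[13,19] -> miss, prune
    N24 x:[17,19] y:[-3,0] z:[0,2] -> miss, prune
  N15 x:[0,17/2] y:[12,27] z:[-19,3] -> miss, prune
  N21 x:[1,11/2] y:[-5,9] z:[-2,15] -> hit [1,11/2], descend [6, 14, 17, 25]
    N6 x:[2,7/2] y:[-5,-4] z:[-2,1] -> miss, prune
    N14 x:[1,11/2] y:[2,6] z:[0,6] -> hit [2,11/2], descend [2, 8, 11]
      N2 x:[1,5/2] y:[2,5] z:[0,3] -> hit [2,5/2] leaf, test {P18@t=2}
      N8 x:[1,7/2] y:[2,5] z:[2,6] -> hit [2,7/2] leaf, test {P1@t=2}
      N11 x:[5/2,11/2] y:[2,6] z:[3,6] -> hit [3,11/2] leaf, test {P7@t=3}
    N17 x:[1,3/2] y:[3,9] z:[6,8] -> miss, prune
    N25 x:[3/2,3] y:[-4,1] z:[12,15] -> miss, prune
  N26 x:[15/2,12] y:[-1,8] z:[0,22] -> hit [15/2,8], descend [13, 19, 20, 23]
    N13 x:[9,12] y:[4,8] z:[14,16] -> miss, prune
    N19 x:[17/2,9] y:[-1,3] z:[7,9] -> miss, prune
    N20 x:[15/2,10] y:[3,8] z:[17,22] -> miss, prune
    N23 x:[8,21/2] y:[2,3] z:[0,6] -> miss, prune

Summary -> nodes [0, 4, 3, 5, 12, 24, 15, 21, 6, 14, 2, 8, 11, 17, 25, 26, 13, 19, 20, 23]; box-tests=20; leaf-entries=3; first=P1

== RESULT ==
20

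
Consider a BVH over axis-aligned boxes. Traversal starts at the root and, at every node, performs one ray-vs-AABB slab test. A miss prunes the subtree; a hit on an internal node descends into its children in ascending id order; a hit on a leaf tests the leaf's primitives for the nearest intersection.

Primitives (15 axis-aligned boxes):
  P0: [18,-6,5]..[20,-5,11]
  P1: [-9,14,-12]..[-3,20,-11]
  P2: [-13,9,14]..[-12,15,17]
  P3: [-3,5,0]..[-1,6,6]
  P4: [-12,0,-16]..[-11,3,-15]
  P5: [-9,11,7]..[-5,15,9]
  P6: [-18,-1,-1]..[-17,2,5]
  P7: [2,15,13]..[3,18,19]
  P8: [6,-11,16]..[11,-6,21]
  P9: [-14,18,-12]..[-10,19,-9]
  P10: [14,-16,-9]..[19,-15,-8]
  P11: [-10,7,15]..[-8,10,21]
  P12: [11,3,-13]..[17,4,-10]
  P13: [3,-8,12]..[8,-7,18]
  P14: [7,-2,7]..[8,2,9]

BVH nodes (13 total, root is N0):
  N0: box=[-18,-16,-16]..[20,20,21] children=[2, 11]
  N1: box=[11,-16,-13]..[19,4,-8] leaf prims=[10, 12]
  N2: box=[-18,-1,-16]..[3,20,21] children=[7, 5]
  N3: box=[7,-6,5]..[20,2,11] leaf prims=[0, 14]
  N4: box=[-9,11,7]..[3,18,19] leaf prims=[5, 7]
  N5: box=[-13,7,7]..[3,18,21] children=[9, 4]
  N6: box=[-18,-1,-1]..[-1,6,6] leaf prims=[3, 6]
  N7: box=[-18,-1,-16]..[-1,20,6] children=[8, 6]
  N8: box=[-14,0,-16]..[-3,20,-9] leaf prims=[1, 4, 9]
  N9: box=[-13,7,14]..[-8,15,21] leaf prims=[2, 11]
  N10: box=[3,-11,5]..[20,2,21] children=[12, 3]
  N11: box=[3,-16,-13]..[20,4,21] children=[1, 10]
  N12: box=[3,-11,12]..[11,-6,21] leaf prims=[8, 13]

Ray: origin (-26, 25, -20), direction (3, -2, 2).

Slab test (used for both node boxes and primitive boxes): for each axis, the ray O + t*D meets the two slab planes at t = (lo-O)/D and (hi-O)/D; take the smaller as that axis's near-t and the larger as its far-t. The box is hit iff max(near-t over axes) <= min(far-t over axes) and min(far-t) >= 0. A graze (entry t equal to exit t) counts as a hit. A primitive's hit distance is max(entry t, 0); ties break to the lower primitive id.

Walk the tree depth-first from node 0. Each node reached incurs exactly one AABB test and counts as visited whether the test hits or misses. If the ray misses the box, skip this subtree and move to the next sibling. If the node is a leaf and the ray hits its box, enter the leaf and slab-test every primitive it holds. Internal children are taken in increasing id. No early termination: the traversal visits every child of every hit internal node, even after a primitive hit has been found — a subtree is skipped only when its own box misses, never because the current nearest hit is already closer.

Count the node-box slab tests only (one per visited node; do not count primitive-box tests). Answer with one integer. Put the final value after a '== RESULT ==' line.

Traverse from the root:
N0 x:[8/3,46/3] y:[5/2,41/2] z:[2,41/2] -> hit [8/3,46/3], descend [2, 11]
  N2 x:[8/3,29/3] y:[5/2,13] z:[2,41/2] -> hit [8/3,29/3], descend [5, 7]
    N5 x:[13/3,29/3] y:[7/2,9] z:[27/2,41/2] -> miss, prune
    N7 x:[8/3,25/3] y:[5/2,13] z:[2,13] -> hit [8/3,25/3], descend [6, 8]
      N6 x:[8/3,25/3] y:[19/2,13] z:[19/2,13] -> miss, prune
      N8 x:[4,23/3] y:[5/2,25/2] z:[2,11/2] -> hit [4,11/2] leaf, test {P1(miss), P4(miss), P9(miss)}
  N11 x:[29/3,46/3] y:[21/2,41/2] z:[7/2,41/2] -> hit [21/2,46/3], descend [1, 10]
    N1 x:[37/3,15] y:[21/2,41/2] z:[7/2,6] -> miss, prune
    N10 x:[29/3,46/3] y:[23/2,18] z:[25/2,41/2] -> hit [25/2,46/3], descend [3, 12]
      N3 x:[11,46/3] y:[23/2,31/2] z:[25/2,31/2] -> hit [25/2,46/3] leaf, test {P0@t=15, P14(miss)}
      N12 x:[29/3,37/3] y:[31/2,18] z:[16,41/2] -> miss, prune

11 AABB tests over nodes [0, 2, 5, 7, 6, 8, 11, 1, 10, 3, 12]; 2 leaves entered; closest P0.

== RESULT ==
11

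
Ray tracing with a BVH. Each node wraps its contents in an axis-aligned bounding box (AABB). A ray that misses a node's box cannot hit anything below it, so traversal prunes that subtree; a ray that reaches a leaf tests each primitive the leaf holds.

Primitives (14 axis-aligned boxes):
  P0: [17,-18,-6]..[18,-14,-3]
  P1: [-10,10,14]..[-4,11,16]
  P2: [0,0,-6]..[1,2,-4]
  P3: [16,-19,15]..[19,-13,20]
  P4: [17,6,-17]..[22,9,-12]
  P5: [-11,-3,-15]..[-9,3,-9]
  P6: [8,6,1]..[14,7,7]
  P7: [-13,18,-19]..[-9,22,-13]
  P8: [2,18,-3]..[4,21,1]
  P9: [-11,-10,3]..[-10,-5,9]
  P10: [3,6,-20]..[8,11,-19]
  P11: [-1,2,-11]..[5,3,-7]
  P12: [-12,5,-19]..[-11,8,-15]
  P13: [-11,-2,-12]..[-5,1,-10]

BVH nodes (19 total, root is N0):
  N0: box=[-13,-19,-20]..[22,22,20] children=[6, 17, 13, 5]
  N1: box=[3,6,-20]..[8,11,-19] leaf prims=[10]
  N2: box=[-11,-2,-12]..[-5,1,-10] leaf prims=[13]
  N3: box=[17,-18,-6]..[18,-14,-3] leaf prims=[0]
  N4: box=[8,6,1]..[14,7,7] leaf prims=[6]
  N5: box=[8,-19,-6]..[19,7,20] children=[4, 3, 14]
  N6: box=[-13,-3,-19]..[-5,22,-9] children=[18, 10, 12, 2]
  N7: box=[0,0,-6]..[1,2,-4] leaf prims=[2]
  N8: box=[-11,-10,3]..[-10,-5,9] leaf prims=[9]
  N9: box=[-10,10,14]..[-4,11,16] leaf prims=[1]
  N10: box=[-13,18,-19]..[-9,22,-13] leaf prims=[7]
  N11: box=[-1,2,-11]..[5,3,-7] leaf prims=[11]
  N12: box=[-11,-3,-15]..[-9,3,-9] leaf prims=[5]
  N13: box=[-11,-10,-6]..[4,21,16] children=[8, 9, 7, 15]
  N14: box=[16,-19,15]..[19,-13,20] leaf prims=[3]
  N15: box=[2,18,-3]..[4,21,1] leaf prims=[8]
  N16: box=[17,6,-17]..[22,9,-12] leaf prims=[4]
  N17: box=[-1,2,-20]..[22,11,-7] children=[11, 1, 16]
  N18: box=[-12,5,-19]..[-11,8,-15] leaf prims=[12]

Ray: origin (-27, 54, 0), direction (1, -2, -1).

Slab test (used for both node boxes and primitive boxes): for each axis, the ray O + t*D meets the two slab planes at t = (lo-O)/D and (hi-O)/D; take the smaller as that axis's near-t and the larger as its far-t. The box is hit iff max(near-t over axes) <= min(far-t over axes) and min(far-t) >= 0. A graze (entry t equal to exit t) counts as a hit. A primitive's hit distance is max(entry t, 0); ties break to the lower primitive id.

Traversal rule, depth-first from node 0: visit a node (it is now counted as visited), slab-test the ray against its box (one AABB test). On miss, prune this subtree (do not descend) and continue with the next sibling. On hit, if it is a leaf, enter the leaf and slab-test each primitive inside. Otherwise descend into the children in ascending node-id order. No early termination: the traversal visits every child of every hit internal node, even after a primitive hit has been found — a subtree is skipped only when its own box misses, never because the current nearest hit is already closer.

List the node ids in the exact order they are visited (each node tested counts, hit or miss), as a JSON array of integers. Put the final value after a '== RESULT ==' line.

Trace the traversal:
N0 x:[14,49] y:[16,73/2] z:[-20,20] -> hit [16,20], descend [5, 6, 13, 17]
  N5 x:[35,46] y:[47/2,73/2] z:[-20,6] -> miss, prune
  N6 x:[14,22] y:[16,57/2] z:[9,19] -> hit [16,19], descend [2, 10, 12, 18]
    N2 x:[16,22] y:[53/2,28] z:[10,12] -> miss, prune
    N10 x:[14,18] y:[16,18] z:[13,19] -> hit [16,18] leaf, test {P7@t=16}
    N12 x:[16,18] y:[51/2,57/2] z:[9,15] -> miss, prune
    N18 x:[15,16] y:[23,49/2] z:[15,19] -> miss, prune
  N13 x:[16,31] y:[33/2,32] z:[-16,6] -> miss, prune
  N17 x:[26,49] y:[43/2,26] z:[7,20] -> miss, prune

Summary -> nodes [0, 5, 6, 2, 10, 12, 18, 13, 17]; box-tests=9; leaf-entries=1; first=P7

== RESULT ==
[0, 5, 6, 2, 10, 12, 18, 13, 17]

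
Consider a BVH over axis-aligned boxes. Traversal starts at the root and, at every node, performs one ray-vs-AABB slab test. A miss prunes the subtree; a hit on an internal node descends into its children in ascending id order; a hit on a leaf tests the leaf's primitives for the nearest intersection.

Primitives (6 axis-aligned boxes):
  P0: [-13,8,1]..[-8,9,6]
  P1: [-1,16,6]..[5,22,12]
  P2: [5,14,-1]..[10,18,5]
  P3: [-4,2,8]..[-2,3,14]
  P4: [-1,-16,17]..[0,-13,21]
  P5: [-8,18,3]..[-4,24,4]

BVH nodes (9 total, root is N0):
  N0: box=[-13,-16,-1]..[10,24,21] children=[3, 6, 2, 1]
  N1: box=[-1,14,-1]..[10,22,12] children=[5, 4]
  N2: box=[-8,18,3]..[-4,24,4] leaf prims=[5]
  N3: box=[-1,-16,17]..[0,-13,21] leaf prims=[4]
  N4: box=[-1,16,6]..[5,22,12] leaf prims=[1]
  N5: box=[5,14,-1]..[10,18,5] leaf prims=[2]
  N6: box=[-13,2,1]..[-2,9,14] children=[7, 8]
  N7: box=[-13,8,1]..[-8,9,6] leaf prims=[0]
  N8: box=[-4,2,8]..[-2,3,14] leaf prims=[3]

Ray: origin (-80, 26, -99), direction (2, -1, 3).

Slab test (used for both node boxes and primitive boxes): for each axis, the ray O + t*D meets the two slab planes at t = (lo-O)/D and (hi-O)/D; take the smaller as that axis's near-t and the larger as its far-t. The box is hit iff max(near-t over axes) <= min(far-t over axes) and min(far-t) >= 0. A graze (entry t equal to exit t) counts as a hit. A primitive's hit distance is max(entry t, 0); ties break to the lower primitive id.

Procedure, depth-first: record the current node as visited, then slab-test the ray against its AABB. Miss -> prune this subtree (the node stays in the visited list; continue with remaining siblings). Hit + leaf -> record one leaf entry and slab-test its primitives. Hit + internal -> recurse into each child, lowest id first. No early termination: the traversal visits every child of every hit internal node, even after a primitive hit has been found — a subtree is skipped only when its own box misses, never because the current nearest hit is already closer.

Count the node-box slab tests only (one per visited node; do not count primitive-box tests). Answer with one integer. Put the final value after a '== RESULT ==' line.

Traverse from the root:
N0 x:[67/2,45] y:[2,42] z:[98/3,40] -> hit [67/2,40], descend [1, 2, 3, 6]
  N1 x:[79/2,45] y:[4,12] z:[98/3,37] -> miss, prune
  N2 x:[36,38] y:[2,8] z:[34,103/3] -> miss, prune
  N3 x:[79/2,40] y:[39,42] z:[116/3,40] -> hit [79/2,40] leaf, test {P4@t=79/2}
  N6 x:[67/2,39] y:[17,24] z:[100/3,113/3] -> miss, prune

5 AABB tests over nodes [0, 1, 2, 3, 6]; 1 leaf entered; closest P4.

== RESULT ==
5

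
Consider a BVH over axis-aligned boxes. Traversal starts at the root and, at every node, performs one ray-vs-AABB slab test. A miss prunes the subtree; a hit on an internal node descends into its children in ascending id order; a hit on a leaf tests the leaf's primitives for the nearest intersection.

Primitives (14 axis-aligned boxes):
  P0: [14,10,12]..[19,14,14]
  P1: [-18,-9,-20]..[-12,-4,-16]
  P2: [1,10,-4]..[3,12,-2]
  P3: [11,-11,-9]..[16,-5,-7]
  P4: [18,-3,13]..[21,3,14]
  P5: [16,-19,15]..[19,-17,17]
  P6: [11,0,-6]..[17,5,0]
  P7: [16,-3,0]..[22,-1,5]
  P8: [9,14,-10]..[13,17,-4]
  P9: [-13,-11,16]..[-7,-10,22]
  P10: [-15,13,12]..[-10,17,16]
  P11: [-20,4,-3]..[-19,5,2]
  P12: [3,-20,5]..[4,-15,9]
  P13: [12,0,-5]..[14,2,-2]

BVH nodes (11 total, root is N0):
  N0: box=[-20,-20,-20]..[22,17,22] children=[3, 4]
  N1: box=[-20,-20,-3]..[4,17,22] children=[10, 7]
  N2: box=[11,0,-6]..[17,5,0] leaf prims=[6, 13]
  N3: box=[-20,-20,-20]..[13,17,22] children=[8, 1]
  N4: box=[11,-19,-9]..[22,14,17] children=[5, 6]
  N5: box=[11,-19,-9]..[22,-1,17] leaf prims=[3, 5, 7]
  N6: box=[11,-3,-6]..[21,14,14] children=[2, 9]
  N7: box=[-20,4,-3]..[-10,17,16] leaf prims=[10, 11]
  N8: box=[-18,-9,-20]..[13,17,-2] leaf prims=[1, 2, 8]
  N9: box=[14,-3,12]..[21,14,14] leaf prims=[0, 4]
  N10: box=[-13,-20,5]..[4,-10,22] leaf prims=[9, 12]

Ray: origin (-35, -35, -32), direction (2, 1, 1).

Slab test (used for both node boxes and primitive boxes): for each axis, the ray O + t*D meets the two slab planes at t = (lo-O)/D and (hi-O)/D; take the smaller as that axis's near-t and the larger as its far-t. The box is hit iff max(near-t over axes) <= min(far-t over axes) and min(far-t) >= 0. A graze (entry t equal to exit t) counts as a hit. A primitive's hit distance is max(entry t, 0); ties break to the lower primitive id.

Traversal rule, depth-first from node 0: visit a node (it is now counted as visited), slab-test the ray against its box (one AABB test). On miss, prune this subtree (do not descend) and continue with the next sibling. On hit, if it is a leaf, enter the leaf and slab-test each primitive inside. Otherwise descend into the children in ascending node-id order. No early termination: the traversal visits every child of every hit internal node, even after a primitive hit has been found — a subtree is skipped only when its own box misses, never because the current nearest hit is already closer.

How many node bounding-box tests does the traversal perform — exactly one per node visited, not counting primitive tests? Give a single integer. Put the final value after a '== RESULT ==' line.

Walk:
N0 x:[15/2,57/2] y:[15,52] z:[12,54] -> hit [15,57/2], descend [3, 4]
  N3 x:[15/2,24] y:[15,52] z:[12,54] -> hit [15,24], descend [1, 8]
    N1 x:[15/2,39/2] y:[15,52] z:[29,54] -> miss, prune
    N8 x:[17/2,24] y:[26,52] z:[12,30] -> miss, prune
  N4 x:[23,57/2] y:[16,49] z:[23,49] -> hit [23,57/2], descend [5, 6]
    N5 x:[23,57/2] y:[16,34] z:[23,49] -> hit [23,57/2] leaf, test {P3@t=24, P5(miss), P7(miss)}
    N6 x:[23,28] y:[32,49] z:[26,46] -> miss, prune

order=[0, 3, 1, 8, 4, 5, 6]  |boxes|=7  |leaves|=1  hit=P3

== RESULT ==
7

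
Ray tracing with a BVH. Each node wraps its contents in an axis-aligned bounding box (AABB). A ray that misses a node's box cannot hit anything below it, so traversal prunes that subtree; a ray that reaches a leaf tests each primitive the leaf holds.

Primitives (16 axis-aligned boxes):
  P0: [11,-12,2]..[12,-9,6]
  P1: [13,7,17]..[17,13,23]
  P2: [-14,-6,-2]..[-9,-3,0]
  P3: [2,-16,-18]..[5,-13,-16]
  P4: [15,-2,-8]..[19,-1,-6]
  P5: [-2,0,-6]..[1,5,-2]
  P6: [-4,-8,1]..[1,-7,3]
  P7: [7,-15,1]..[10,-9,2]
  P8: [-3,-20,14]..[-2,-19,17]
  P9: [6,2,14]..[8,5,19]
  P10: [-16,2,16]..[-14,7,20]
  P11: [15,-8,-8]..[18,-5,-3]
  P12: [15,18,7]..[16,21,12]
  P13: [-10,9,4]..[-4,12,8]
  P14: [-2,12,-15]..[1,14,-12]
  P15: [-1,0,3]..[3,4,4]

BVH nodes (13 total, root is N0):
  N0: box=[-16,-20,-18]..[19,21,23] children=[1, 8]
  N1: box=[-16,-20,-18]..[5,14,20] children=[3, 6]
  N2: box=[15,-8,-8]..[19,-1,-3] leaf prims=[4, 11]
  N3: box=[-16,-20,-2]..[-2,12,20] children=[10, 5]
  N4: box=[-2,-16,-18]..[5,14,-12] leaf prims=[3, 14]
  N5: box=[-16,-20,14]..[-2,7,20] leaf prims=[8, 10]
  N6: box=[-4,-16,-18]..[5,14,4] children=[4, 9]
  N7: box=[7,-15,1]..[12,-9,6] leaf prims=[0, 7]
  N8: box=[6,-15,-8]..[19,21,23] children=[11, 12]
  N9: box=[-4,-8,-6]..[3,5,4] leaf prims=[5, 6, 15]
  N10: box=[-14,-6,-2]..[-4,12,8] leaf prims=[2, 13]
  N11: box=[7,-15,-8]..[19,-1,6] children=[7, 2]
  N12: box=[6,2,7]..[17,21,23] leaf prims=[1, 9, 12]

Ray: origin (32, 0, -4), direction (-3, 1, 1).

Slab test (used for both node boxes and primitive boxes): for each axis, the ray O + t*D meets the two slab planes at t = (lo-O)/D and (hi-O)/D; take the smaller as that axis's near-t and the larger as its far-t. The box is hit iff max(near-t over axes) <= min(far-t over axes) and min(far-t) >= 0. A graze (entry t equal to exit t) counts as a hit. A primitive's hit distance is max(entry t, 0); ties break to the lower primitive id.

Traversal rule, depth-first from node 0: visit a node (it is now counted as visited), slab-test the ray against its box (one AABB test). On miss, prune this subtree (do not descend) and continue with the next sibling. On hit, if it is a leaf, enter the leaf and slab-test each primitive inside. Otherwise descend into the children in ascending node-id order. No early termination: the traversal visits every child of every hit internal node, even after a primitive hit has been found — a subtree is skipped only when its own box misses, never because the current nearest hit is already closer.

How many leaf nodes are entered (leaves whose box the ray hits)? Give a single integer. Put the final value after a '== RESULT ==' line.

Walk:
N0 x:[13/3,16] y:[-20,21] z:[-14,27] -> hit [13/3,16], descend [1, 8]
  N1 x:[9,16] y:[-20,14] z:[-14,24] -> hit [9,14], descend [3, 6]
    N3 x:[34/3,16] y:[-20,12] z:[2,24] -> hit [34/3,12], descend [5, 10]
      N5 x:[34/3,16] y:[-20,7] z:[18,24] -> miss, prune
      N10 x:[12,46/3] y:[-6,12] z:[2,12] -> hit [12,12] leaf, test {P2(miss), P13@t=12}
    N6 x:[9,12] y:[-16,14] z:[-14,8] -> miss, prune
  N8 x:[13/3,26/3] y:[-15,21] z:[-4,27] -> hit [13/3,26/3], descend [11, 12]
    N11 x:[13/3,25/3] y:[-15,-1] z:[-4,10] -> miss, prune
    N12 x:[5,26/3] y:[2,21] z:[11,27] -> miss, prune

9 AABB tests over nodes [0, 1, 3, 5, 10, 6, 8, 11, 12]; 1 leaf entered; closest P13.

== RESULT ==
1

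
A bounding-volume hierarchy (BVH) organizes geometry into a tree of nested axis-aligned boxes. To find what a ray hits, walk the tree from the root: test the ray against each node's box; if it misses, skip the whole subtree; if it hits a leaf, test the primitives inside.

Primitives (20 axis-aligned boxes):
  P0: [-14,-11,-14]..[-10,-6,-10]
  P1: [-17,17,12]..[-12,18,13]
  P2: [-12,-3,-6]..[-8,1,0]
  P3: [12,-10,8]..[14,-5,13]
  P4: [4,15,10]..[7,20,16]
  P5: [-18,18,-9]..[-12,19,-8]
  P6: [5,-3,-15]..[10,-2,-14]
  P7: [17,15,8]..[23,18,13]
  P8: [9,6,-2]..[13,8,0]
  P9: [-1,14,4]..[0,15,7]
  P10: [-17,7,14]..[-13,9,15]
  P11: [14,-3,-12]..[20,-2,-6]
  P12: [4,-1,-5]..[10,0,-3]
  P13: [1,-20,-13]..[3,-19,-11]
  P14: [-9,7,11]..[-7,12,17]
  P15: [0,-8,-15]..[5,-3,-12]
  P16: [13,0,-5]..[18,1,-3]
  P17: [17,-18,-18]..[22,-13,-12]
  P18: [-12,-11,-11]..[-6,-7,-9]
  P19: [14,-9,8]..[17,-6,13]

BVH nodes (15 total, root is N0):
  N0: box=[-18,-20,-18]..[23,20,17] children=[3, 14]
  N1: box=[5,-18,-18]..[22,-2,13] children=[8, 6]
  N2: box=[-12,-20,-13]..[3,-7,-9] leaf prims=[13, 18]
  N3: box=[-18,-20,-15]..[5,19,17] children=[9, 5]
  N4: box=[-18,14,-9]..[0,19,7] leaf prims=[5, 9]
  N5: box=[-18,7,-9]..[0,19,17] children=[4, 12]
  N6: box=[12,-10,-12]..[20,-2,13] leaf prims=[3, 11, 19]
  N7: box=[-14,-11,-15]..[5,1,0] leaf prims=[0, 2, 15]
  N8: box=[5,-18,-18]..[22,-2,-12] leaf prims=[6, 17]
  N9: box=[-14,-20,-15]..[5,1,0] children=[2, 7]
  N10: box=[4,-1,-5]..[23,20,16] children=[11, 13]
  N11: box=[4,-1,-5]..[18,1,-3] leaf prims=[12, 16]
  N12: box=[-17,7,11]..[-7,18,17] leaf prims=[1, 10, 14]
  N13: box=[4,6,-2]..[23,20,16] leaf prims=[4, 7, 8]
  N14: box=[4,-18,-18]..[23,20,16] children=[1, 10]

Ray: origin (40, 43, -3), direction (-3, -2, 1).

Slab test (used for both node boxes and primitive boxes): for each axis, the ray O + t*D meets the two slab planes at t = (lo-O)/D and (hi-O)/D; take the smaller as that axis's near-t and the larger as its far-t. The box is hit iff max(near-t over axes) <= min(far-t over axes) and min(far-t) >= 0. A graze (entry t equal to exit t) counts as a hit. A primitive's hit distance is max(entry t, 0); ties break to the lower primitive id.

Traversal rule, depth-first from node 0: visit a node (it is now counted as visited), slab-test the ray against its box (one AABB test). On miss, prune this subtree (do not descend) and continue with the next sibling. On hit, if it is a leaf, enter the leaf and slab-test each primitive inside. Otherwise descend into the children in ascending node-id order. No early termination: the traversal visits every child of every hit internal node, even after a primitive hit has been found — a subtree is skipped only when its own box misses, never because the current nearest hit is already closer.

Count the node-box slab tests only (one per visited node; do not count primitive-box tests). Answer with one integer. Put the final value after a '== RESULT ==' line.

Walk:
N0 x:[17/3,58/3] y:[23/2,63/2] z:[-15,20] -> hit [23/2,58/3], descend [3, 14]
  N3 x:[35/3,58/3] y:[12,63/2] z:[-12,20] -> hit [12,58/3], descend [5, 9]
    N5 x:[40/3,58/3] y:[12,18] z:[-6,20] -> hit [40/3,18], descend [4, 12]
      N4 x:[40/3,58/3] y:[12,29/2] z:[-6,10] -> miss, prune
      N12 x:[47/3,19] y:[25/2,18] z:[14,20] -> hit [47/3,18] leaf, test {P1(miss), P10@t=53/3, P14@t=47/3}
    N9 x:[35/3,18] y:[21,63/2] z:[-12,3] -> miss, prune
  N14 x:[17/3,12] y:[23/2,61/2] z:[-15,19] -> hit [23/2,12], descend [1, 10]
    N1 x:[6,35/3] y:[45/2,61/2] z:[-15,16] -> miss, prune
    N10 x:[17/3,12] y:[23/2,22] z:[-2,19] -> hit [23/2,12], descend [11, 13]
      N11 x:[22/3,12] y:[21,22] z:[-2,0] -> miss, prune
      N13 x:[17/3,12] y:[23/2,37/2] z:[1,19] -> hit [23/2,12] leaf, test {P4(miss), P7(miss), P8(miss)}

11 AABB tests over nodes [0, 3, 5, 4, 12, 9, 14, 1, 10, 11, 13]; 2 leaves entered; closest P14.

== RESULT ==
11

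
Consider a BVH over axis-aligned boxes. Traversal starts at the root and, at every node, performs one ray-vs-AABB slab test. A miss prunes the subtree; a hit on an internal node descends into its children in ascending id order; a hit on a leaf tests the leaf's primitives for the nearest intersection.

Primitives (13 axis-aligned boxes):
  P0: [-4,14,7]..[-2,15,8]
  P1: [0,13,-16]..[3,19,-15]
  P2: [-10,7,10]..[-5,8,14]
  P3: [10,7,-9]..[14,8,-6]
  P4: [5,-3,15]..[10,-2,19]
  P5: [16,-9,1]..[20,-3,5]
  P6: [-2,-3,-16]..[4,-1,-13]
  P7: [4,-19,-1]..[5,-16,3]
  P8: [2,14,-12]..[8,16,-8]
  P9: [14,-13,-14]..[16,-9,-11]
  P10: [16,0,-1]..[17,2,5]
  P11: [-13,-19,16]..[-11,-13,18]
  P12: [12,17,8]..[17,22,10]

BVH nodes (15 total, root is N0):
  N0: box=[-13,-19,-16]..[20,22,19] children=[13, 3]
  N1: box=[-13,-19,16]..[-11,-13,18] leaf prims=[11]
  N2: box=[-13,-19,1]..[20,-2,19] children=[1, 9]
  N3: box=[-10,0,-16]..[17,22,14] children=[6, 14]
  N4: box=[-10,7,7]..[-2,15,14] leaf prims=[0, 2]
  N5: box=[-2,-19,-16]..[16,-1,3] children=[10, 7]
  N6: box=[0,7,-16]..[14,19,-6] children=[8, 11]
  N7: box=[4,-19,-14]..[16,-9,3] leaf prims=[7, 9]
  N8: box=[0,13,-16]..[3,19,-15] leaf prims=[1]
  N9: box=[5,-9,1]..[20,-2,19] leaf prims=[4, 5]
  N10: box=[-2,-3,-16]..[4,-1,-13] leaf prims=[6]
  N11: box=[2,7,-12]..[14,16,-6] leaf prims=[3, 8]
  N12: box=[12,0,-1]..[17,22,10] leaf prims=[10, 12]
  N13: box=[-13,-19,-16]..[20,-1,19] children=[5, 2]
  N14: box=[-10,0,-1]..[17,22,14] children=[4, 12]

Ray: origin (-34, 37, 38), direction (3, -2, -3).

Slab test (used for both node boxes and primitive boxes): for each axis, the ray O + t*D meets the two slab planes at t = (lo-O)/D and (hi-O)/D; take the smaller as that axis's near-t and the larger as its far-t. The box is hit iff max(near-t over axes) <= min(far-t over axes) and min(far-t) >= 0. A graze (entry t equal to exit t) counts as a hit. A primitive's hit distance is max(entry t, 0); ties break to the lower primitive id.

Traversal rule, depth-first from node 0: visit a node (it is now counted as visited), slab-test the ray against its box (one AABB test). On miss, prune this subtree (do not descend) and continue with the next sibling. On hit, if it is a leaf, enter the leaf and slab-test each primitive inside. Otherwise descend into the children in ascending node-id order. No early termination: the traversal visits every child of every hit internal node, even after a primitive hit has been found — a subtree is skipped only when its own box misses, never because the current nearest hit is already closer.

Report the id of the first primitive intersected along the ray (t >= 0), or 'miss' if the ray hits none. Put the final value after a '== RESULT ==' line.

Trace the traversal:
N0 x:[7,18] y:[15/2,28] z:[19/3,18] -> hit [15/2,18], descend [3, 13]
  N3 x:[8,17] y:[15/2,37/2] z:[8,18] -> hit [8,17], descend [6, 14]
    N6 x:[34/3,16] y:[9,15] z:[44/3,18] -> hit [44/3,15], descend [8, 11]
      N8 x:[34/3,37/3] y:[9,12] z:[53/3,18] -> miss, prune
      N11 x:[12,16] y:[21/2,15] z:[44/3,50/3] -> hit [44/3,15] leaf, test {P3@t=44/3, P8(miss)}
    N14 x:[8,17] y:[15/2,37/2] z:[8,13] -> hit [8,13], descend [4, 12]
      N4 x:[8,32/3] y:[11,15] z:[8,31/3] -> miss, prune
      N12 x:[46/3,17] y:[15/2,37/2] z:[28/3,13] -> miss, prune
  N13 x:[7,18] y:[19,28] z:[19/3,18] -> miss, prune

Visited [0, 3, 6, 8, 11, 14, 4, 12, 13]. Tests: 9 box, 1 leaf. Nearest: P3.

== RESULT ==
3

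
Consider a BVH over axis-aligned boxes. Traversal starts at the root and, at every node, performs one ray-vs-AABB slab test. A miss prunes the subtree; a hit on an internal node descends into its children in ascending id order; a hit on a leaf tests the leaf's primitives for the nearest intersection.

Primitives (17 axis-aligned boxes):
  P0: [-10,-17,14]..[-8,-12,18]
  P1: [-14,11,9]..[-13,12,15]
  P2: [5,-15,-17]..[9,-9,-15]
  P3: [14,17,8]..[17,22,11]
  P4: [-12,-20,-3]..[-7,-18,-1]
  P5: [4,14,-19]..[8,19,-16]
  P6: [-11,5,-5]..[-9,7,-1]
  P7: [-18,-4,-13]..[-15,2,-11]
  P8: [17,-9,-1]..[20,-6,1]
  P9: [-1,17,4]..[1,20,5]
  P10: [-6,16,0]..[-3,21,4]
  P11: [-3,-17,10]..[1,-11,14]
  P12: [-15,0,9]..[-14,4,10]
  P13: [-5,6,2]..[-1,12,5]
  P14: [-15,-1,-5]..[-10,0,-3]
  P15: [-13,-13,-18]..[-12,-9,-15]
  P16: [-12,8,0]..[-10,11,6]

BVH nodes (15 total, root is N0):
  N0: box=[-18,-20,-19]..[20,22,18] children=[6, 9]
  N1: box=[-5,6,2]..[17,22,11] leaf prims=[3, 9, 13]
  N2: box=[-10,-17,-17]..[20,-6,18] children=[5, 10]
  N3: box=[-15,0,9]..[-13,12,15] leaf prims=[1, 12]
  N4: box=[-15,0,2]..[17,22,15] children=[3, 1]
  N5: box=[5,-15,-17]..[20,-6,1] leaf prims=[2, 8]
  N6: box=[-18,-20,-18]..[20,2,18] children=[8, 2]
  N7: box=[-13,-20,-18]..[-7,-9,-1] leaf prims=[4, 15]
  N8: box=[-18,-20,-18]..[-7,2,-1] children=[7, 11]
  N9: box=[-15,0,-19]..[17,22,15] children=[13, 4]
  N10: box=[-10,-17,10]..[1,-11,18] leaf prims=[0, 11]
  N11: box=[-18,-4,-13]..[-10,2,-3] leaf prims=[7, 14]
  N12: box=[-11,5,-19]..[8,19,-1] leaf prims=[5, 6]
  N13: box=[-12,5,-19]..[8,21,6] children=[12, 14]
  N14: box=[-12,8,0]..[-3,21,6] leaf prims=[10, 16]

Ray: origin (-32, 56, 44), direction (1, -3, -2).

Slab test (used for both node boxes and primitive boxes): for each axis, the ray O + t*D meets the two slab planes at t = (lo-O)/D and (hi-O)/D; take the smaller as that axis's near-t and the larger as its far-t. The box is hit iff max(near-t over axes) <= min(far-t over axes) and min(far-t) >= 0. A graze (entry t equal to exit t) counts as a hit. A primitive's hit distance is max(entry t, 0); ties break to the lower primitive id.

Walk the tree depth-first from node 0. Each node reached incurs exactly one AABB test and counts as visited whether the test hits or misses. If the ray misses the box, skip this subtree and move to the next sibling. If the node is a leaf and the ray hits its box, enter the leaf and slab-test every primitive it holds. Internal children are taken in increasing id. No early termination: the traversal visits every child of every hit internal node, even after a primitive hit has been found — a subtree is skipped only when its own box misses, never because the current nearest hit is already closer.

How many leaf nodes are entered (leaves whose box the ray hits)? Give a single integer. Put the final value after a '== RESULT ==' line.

Walk:
N0 x:[14,52] y:[34/3,76/3] z:[13,63/2] -> hit [14,76/3], descend [6, 9]
  N6 x:[14,52] y:[18,76/3] z:[13,31] -> hit [18,76/3], descend [2, 8]
    N2 x:[22,52] y:[62/3,73/3] z:[13,61/2] -> hit [22,73/3], descend [5, 10]
      N5 x:[37,52] y:[62/3,71/3] z:[43/2,61/2] -> miss, prune
      N10 x:[22,33] y:[67/3,73/3] z:[13,17] -> miss, prune
    N8 x:[14,25] y:[18,76/3] z:[45/2,31] -> hit [45/2,25], descend [7, 11]
      N7 x:[19,25] y:[65/3,76/3] z:[45/2,31] -> hit [45/2,25] leaf, test {P4(miss), P15(miss)}
      N11 x:[14,22] y:[18,20] z:[47/2,57/2] -> miss, prune
  N9 x:[17,49] y:[34/3,56/3] z:[29/2,63/2] -> hit [17,56/3], descend [4, 13]
    N4 x:[17,49] y:[34/3,56/3] z:[29/2,21] -> hit [17,56/3], descend [1, 3]
      N1 x:[27,49] y:[34/3,50/3] z:[33/2,21] -> miss, prune
      N3 x:[17,19] y:[44/3,56/3] z:[29/2,35/2] -> hit [17,35/2] leaf, test {P1(miss), P12@t=52/3}
    N13 x:[20,40] y:[35/3,17] z:[19,63/2] -> miss, prune

Summary -> nodes [0, 6, 2, 5, 10, 8, 7, 11, 9, 4, 1, 3, 13]; box-tests=13; leaf-entries=2; first=P12

== RESULT ==
2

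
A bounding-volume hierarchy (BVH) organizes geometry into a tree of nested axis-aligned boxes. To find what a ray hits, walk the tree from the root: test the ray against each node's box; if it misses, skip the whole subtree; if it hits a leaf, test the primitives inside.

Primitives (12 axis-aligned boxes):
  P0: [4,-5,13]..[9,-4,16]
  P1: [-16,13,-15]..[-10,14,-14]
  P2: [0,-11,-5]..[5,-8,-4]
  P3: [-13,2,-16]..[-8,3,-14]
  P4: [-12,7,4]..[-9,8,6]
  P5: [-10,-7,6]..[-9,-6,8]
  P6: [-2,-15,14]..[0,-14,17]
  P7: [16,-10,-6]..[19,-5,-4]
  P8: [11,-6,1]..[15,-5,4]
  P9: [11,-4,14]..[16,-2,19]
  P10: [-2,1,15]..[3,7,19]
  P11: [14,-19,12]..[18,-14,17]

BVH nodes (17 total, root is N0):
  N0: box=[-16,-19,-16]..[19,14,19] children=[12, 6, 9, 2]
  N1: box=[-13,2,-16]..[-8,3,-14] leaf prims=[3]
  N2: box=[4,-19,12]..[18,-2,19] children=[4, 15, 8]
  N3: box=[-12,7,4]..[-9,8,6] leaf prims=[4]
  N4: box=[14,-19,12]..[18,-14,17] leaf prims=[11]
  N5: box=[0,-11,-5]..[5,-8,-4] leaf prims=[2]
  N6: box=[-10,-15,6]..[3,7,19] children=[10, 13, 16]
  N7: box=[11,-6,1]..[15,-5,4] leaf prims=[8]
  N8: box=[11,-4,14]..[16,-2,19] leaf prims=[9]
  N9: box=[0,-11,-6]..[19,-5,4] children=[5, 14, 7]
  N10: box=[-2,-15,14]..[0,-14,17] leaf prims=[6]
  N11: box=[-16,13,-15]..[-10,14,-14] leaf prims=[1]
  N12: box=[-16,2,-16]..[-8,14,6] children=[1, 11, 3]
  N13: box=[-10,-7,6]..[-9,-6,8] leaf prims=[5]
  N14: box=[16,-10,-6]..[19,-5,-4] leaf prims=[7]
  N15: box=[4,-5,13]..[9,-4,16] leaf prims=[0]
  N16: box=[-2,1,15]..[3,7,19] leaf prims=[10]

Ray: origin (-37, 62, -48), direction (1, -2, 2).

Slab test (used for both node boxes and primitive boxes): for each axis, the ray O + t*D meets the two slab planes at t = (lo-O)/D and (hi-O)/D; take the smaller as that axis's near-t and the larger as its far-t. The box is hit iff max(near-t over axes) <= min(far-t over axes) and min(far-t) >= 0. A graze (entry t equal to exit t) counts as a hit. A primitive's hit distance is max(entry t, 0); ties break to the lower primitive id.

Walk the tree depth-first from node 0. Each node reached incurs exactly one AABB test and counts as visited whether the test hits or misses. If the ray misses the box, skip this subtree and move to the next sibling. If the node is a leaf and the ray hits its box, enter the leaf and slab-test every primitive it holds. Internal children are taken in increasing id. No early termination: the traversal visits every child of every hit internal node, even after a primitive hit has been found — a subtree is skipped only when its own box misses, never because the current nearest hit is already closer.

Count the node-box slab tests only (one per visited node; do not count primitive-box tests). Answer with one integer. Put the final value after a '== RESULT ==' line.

Walk:
N0 x:[21,56] y:[24,81/2] z:[16,67/2] -> hit [24,67/2], descend [2, 6, 9, 12]
  N2 x:[41,55] y:[32,81/2] z:[30,67/2] -> miss, prune
  N6 x:[27,40] y:[55/2,77/2] z:[27,67/2] -> hit [55/2,67/2], descend [10, 13, 16]
    N10 x:[35,37] y:[38,77/2] z:[31,65/2] -> miss, prune
    N13 x:[27,28] y:[34,69/2] z:[27,28] -> miss, prune
    N16 x:[35,40] y:[55/2,61/2] z:[63/2,67/2] -> miss, prune
  N9 x:[37,56] y:[67/2,73/2] z:[21,26] -> miss, prune
  N12 x:[21,29] y:[24,30] z:[16,27] -> hit [24,27], descend [1, 3, 11]
    N1 x:[24,29] y:[59/2,30] z:[16,17] -> miss, prune
    N3 x:[25,28] y:[27,55/2] z:[26,27] -> hit [27,27] leaf, test {P4@t=27}
    N11 x:[21,27] y:[24,49/2] z:[33/2,17] -> miss, prune

Summary -> nodes [0, 2, 6, 10, 13, 16, 9, 12, 1, 3, 11]; box-tests=11; leaf-entries=1; first=P4

== RESULT ==
11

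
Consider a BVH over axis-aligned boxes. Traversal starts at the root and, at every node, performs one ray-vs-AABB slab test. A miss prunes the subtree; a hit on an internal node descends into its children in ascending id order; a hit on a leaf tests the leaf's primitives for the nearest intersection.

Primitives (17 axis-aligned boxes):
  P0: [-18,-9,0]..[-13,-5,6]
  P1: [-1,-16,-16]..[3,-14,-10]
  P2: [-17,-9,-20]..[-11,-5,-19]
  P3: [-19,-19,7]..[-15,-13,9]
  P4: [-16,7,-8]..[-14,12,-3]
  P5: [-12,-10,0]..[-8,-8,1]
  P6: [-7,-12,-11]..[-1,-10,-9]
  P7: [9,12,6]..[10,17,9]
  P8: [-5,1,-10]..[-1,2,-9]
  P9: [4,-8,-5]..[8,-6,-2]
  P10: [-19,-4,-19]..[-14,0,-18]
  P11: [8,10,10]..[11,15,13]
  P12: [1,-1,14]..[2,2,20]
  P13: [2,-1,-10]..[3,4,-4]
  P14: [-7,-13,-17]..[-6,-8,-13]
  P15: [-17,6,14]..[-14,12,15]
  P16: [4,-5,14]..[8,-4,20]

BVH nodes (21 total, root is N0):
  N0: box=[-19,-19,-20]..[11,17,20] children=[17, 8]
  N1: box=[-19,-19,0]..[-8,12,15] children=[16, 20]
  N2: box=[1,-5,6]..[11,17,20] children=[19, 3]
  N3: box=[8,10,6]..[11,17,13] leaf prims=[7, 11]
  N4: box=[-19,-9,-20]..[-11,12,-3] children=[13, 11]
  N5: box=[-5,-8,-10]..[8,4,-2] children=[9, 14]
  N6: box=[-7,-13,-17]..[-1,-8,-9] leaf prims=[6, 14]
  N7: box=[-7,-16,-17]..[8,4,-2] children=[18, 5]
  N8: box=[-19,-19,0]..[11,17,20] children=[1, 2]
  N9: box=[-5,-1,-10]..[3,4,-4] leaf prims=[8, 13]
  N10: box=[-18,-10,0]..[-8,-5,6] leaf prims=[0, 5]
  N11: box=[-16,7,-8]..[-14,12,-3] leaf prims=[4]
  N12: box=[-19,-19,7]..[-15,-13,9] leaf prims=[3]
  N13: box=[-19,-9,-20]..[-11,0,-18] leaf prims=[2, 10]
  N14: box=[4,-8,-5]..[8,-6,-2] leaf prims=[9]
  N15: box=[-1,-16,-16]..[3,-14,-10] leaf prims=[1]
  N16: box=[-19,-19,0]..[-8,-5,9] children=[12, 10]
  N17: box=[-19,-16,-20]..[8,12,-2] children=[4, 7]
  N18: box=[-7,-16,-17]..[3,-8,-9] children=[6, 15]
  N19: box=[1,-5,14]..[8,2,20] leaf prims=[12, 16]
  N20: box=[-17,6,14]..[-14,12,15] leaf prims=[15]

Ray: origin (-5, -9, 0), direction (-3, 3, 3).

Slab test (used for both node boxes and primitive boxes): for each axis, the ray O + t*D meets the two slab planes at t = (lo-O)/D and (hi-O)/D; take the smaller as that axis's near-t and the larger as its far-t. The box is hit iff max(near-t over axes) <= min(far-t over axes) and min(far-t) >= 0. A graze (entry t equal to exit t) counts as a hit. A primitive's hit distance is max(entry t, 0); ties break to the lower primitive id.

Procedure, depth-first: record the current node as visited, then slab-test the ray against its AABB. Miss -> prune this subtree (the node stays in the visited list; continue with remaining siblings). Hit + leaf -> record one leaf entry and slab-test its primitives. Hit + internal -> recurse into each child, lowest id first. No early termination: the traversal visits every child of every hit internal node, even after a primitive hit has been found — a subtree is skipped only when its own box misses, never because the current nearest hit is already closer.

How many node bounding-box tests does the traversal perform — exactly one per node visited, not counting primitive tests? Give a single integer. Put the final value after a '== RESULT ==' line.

Traverse from the root:
N0 x:[-16/3,14/3] y:[-10/3,26/3] z:[-20/3,20/3] -> hit [-10/3,14/3], descend [8, 17]
  N8 x:[-16/3,14/3] y:[-10/3,26/3] z:[0,20/3] -> hit [0,14/3], descend [1, 2]
    N1 x:[1,14/3] y:[-10/3,7] z:[0,5] -> hit [1,14/3], descend [16, 20]
      N16 x:[1,14/3] y:[-10/3,4/3] z:[0,3] -> hit [1,4/3], descend [10, 12]
        N10 x:[1,13/3] y:[-1/3,4/3] z:[0,2] -> hit [1,4/3] leaf, test {P0(miss), P5(miss)}
        N12 x:[10/3,14/3] y:[-10/3,-4/3] z:[7/3,3] -> miss, prune
      N20 x:[3,4] y:[5,7] z:[14/3,5] -> miss, prune
    N2 x:[-16/3,-2] y:[4/3,26/3] z:[2,20/3] -> miss, prune
  N17 x:[-13/3,14/3] y:[-7/3,7] z:[-20/3,-2/3] -> miss, prune

9 AABB tests over nodes [0, 8, 1, 16, 10, 12, 20, 2, 17]; 1 leaf entered; closest miss.

== RESULT ==
9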